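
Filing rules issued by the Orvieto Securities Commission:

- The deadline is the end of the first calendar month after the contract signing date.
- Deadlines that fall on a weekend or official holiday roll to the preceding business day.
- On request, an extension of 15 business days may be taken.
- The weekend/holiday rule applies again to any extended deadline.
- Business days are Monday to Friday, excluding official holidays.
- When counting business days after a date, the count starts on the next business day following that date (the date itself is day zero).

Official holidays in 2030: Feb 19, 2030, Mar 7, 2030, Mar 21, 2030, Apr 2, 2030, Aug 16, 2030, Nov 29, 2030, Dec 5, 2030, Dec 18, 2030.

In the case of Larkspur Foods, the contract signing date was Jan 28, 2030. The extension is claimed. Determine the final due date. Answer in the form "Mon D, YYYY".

Mar 25, 2030

1 month after Jan 28, 2030 is February 2030; that month ends on Feb 28, 2030.
Since Feb 28, 2030 is a Thursday and not a holiday, the date is unchanged.
Counting 15 further business days from Feb 28, 2030 reaches Mar 25, 2030.
Mar 25, 2030 (Monday) is already a business day.
The final due date is Mar 25, 2030.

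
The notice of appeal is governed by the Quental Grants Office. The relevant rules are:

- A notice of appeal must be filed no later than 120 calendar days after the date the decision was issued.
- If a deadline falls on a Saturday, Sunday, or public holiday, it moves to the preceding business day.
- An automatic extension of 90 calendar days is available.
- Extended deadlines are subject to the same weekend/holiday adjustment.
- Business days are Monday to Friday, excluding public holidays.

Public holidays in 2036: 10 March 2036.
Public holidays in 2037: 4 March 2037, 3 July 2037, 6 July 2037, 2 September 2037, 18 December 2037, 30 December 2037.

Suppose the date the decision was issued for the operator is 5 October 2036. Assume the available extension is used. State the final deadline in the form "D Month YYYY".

Adding 120 calendar days to 5 October 2036 gives 2 February 2037.
Since 2 February 2037 is a Monday and not a holiday, the date is unchanged.
The 90-calendar-day extension moves the deadline from 2 February 2037 to 3 May 2037.
3 May 2037 is a Sunday; the preceding business day is 1 May 2037 (Friday).
Deadline: 1 May 2037.

1 May 2037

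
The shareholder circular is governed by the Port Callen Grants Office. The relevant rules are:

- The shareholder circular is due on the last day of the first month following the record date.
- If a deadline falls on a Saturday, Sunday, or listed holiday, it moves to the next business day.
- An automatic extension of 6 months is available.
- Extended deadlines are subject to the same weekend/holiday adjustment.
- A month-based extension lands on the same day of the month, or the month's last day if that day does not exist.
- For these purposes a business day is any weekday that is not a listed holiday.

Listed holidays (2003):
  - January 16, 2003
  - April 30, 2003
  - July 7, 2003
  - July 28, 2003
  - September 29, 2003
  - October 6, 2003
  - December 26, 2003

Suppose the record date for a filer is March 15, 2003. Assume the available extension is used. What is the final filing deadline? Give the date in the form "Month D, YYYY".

1 month after March 15, 2003 is April 2003; that month ends on April 30, 2003.
April 30, 2003 is a listed holiday; the next business day is May 1, 2003 (Thursday).
The 6 months extension carries May 1, 2003 to November 1, 2003.
November 1, 2003 is a Saturday, so it moves to the next business day, November 3, 2003 (Monday).
So the filing is due November 3, 2003.

November 3, 2003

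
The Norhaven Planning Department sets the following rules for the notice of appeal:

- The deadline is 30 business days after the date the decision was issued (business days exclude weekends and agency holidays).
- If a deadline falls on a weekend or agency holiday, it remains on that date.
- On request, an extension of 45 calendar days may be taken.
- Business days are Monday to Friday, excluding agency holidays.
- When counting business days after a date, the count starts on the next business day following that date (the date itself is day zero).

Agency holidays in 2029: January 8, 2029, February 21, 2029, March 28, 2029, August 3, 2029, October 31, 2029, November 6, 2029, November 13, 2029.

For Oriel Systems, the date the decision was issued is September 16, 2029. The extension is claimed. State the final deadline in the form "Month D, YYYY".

Counting 30 business days after September 16, 2029 (skipping weekends and listed holidays) reaches October 26, 2029.
No adjustment is made for weekends or holidays, so October 26, 2029 stands.
The 45-calendar-day extension moves the deadline from October 26, 2029 to December 10, 2029.
No adjustment is made for weekends or holidays, so December 10, 2029 stands.
The final due date is December 10, 2029.

December 10, 2029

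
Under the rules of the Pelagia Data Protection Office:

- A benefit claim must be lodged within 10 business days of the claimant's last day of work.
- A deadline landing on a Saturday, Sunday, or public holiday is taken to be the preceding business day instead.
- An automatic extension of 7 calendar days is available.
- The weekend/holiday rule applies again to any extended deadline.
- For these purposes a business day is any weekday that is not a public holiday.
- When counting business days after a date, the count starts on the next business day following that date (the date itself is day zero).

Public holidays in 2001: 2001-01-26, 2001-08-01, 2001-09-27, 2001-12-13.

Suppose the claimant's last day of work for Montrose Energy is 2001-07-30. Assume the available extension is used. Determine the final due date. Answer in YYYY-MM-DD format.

2001-08-21

Starting the day after 2001-07-30 and counting 10 business days lands on 2001-08-14.
Since 2001-08-14 is a Tuesday and not a holiday, the date is unchanged.
Add the 7 calendar-day extension to 2001-08-14: 2001-08-21.
Since 2001-08-21 is a Tuesday and not a holiday, the date is unchanged.
So the filing is due 2001-08-21.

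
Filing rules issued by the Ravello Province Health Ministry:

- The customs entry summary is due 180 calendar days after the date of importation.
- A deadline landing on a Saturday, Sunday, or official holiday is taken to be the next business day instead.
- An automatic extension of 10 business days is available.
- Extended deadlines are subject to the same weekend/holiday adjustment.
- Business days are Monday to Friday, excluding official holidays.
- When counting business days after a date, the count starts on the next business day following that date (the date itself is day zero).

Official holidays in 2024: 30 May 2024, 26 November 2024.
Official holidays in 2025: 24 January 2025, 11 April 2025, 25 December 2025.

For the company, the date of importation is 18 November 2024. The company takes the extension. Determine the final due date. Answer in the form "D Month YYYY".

2 June 2025

From 18 November 2024, 180 calendar days later is 17 May 2025.
17 May 2025 falls on a Saturday. Rolling to the next business day gives 19 May 2025, a Monday.
The 10-business-day extension runs from 19 May 2025 to 2 June 2025.
2 June 2025 is a Monday and not a listed holiday, so it stands.
The final due date is 2 June 2025.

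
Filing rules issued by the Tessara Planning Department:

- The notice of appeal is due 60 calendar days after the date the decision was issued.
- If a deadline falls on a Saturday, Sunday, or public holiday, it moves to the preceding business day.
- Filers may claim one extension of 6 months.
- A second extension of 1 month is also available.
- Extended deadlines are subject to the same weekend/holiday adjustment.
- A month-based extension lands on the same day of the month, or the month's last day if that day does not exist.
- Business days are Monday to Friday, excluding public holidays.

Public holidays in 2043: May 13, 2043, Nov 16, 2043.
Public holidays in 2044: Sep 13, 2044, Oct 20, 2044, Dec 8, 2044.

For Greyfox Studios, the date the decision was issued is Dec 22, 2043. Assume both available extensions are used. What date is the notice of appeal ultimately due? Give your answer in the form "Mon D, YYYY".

60 calendar days after Dec 22, 2043 is Feb 20, 2044.
Feb 20, 2044 falls on a Saturday. Rolling to the preceding business day gives Feb 19, 2044, a Friday.
Applying the 6 months extension: 6 months after Feb 19, 2044 is Aug 19, 2044.
Aug 19, 2044 is a Friday and not a listed holiday, so it stands.
The 1 month extension carries Aug 19, 2044 to Sep 19, 2044.
Sep 19, 2044 falls on a Monday, which is a business day, so no adjustment is needed.
The final due date is Sep 19, 2044.

Sep 19, 2044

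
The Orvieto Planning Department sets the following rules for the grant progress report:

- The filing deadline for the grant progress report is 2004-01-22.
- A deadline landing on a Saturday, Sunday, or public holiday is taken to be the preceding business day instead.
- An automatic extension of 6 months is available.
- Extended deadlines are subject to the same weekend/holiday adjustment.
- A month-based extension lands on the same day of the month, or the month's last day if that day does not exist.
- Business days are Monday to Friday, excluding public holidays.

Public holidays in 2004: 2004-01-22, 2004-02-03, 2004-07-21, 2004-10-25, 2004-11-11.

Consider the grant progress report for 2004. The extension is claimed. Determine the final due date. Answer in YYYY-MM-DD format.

The stated deadline is 2004-01-22.
2004-01-22 falls on a listed holiday. Rolling to the preceding business day gives 2004-01-21, a Wednesday.
The 6 months extension carries 2004-01-21 to 2004-07-21.
2004-07-21 is a listed holiday, so it moves to the preceding business day, 2004-07-20 (Tuesday).
The final due date is 2004-07-20.

2004-07-20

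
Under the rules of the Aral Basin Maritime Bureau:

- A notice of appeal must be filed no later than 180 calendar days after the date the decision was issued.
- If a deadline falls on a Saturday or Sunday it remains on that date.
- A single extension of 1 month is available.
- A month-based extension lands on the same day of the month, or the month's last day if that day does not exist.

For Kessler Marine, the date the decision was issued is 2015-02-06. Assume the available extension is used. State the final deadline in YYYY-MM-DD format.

From 2015-02-06, 180 calendar days later is 2015-08-05.
No adjustment is made for weekends or holidays, so 2015-08-05 stands.
The 1 month extension carries 2015-08-05 to 2015-09-05.
2015-09-05 falls on a Saturday. The rules make no weekend/holiday allowance, so it remains 2015-09-05.
So the filing is due 2015-09-05.

2015-09-05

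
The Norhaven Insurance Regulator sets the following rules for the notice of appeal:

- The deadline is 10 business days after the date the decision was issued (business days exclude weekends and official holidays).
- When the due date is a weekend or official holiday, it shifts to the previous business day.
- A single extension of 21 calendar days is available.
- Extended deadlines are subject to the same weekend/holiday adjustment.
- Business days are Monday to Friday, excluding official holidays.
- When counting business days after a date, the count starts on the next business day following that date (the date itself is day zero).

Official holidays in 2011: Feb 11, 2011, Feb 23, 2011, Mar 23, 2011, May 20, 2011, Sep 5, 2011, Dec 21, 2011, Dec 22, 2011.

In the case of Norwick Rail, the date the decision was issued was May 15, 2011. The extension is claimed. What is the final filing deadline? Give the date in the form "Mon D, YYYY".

Jun 20, 2011

10 business days after May 15, 2011, excluding weekends and holidays, is May 30, 2011.
May 30, 2011 is a Monday and not a listed holiday, so it stands.
With the 21-day extension, May 30, 2011 becomes Jun 20, 2011.
Since Jun 20, 2011 is a Monday and not a holiday, the date is unchanged.
So the filing is due Jun 20, 2011.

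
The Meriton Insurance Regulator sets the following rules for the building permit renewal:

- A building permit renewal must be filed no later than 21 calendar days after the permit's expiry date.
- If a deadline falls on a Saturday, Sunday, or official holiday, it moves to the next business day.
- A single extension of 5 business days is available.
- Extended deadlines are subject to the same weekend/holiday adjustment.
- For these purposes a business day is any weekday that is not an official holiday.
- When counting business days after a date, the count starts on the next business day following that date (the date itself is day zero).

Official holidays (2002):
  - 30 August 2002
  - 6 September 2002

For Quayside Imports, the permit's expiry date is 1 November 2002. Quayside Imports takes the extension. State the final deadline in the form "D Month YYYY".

From 1 November 2002, 21 calendar days later is 22 November 2002.
22 November 2002 falls on a Friday, which is a business day, so no adjustment is needed.
The 5-business-day extension runs from 22 November 2002 to 29 November 2002.
29 November 2002 (Friday) is already a business day.
So the filing is due 29 November 2002.

29 November 2002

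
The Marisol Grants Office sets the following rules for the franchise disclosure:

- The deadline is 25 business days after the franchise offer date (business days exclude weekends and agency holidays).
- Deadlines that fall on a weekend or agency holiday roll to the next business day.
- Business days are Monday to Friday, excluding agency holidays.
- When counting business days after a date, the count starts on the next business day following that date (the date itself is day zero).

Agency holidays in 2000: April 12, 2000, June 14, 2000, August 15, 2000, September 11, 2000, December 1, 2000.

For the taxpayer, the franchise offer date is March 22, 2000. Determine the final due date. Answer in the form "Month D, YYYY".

25 business days after March 22, 2000, excluding weekends and holidays, is April 27, 2000.
Since April 27, 2000 is a Thursday and not a holiday, the date is unchanged.
So the filing is due April 27, 2000.

April 27, 2000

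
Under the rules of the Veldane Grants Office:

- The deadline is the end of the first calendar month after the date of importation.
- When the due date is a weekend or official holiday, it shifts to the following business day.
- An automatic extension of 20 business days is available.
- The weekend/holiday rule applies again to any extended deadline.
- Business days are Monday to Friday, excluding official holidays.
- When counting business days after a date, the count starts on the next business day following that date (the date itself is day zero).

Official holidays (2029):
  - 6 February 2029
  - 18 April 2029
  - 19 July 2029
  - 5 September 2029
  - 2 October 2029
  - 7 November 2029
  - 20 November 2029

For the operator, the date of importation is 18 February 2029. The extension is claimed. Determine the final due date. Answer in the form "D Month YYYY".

1 month after 18 February 2029 is March 2029; that month ends on 31 March 2029.
Because 31 March 2029 is a Saturday, the deadline becomes 2 April 2029 (Monday).
Applying the 20-business-day extension: 20 business days after 2 April 2029 is 1 May 2029.
1 May 2029 (Tuesday) is already a business day.
Final deadline: 1 May 2029.

1 May 2029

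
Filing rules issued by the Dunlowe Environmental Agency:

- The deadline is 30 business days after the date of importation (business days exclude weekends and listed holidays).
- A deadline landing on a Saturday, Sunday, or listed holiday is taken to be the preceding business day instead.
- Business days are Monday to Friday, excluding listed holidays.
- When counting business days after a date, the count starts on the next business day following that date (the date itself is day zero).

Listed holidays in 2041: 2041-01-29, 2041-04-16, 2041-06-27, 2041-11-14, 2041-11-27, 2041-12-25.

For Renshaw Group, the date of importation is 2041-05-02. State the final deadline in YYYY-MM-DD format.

Counting 30 business days after 2041-05-02 (skipping weekends and listed holidays) reaches 2041-06-13.
Since 2041-06-13 is a Thursday and not a holiday, the date is unchanged.
Deadline: 2041-06-13.

2041-06-13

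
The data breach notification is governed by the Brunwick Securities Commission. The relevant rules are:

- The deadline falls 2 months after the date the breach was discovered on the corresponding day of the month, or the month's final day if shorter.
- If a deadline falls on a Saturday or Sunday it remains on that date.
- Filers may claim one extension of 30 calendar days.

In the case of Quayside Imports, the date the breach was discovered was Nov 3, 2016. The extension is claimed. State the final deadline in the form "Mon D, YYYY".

2 months from Nov 3, 2016 is Jan 3, 2017.
Jan 3, 2017 is a Tuesday; no weekend or holiday adjustment applies.
With the 30-day extension, Jan 3, 2017 becomes Feb 2, 2017.
Feb 2, 2017 is a Thursday; no weekend or holiday adjustment applies.
Final deadline: Feb 2, 2017.

Feb 2, 2017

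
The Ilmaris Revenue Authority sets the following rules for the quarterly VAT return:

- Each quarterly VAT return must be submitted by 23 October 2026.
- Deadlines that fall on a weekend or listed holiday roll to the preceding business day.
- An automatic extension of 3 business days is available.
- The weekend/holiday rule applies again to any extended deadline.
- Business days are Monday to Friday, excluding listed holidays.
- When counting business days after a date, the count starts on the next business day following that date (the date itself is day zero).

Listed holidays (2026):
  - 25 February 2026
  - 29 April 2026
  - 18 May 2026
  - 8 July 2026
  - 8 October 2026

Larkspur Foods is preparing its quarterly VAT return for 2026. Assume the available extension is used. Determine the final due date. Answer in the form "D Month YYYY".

28 October 2026

The statutory due date is 23 October 2026.
23 October 2026 is a Friday and not a listed holiday, so it stands.
Applying the 3-business-day extension: 3 business days after 23 October 2026 is 28 October 2026.
28 October 2026 (Wednesday) is already a business day.
The final due date is 28 October 2026.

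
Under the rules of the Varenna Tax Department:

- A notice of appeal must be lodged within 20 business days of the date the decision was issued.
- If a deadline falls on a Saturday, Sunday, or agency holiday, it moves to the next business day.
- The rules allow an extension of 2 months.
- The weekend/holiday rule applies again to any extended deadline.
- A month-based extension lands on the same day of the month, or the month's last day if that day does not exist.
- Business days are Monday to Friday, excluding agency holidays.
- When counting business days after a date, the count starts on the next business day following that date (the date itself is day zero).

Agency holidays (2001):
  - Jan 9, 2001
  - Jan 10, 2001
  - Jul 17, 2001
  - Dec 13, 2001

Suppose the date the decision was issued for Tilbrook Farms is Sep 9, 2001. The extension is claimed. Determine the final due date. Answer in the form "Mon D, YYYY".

Counting 20 business days after Sep 9, 2001 (skipping weekends and listed holidays) reaches Oct 5, 2001.
Since Oct 5, 2001 is a Friday and not a holiday, the date is unchanged.
Applying the 2 months extension: 2 months after Oct 5, 2001 is Dec 5, 2001.
Since Dec 5, 2001 is a Wednesday and not a holiday, the date is unchanged.
Final deadline: Dec 5, 2001.

Dec 5, 2001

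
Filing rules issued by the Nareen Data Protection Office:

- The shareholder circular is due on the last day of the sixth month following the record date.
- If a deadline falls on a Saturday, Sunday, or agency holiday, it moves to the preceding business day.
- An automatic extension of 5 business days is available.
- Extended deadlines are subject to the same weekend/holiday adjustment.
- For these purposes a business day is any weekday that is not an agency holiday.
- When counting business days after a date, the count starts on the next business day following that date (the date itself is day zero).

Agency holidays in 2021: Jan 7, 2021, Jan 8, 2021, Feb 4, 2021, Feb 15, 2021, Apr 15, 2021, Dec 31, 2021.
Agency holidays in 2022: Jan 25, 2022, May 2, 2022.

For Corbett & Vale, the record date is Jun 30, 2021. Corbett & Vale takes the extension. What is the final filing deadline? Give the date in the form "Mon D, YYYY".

Jan 7, 2022

6 months after Jun 30, 2021 is December 2021; that month ends on Dec 31, 2021.
Dec 31, 2021 falls on a listed holiday. Rolling to the preceding business day gives Dec 30, 2021, a Thursday.
The 5-business-day extension runs from Dec 30, 2021 to Jan 7, 2022.
Since Jan 7, 2022 is a Friday and not a holiday, the date is unchanged.
Final deadline: Jan 7, 2022.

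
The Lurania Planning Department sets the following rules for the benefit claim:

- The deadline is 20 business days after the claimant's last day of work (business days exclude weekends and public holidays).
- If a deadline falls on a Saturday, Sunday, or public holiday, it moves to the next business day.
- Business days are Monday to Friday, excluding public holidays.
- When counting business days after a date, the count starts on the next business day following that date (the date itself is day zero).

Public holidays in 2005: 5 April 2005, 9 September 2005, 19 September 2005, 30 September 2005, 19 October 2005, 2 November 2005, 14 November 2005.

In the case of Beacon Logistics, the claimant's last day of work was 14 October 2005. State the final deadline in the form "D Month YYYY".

16 November 2005

Starting the day after 14 October 2005 and counting 20 business days lands on 16 November 2005.
16 November 2005 falls on a Wednesday, which is a business day, so no adjustment is needed.
So the filing is due 16 November 2005.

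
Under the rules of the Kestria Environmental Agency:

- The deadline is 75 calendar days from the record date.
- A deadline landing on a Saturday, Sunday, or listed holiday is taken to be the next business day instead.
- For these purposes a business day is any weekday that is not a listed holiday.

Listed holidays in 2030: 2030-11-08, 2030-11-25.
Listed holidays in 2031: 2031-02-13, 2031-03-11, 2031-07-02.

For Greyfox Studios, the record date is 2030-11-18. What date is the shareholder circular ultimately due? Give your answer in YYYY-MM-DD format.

75 calendar days after 2030-11-18 is 2031-02-01.
2031-02-01 is a Saturday; the next business day is 2031-02-03 (Monday).
Deadline: 2031-02-03.

2031-02-03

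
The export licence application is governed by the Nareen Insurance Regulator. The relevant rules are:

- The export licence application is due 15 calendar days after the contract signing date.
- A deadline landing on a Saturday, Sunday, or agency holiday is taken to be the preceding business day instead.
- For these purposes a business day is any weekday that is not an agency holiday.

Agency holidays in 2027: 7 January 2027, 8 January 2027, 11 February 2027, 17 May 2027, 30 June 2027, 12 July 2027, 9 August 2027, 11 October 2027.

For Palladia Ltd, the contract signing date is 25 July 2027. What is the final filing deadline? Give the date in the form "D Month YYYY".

From 25 July 2027, 15 calendar days later is 9 August 2027.
9 August 2027 is a listed holiday; the preceding business day is 6 August 2027 (Friday).
Final deadline: 6 August 2027.

6 August 2027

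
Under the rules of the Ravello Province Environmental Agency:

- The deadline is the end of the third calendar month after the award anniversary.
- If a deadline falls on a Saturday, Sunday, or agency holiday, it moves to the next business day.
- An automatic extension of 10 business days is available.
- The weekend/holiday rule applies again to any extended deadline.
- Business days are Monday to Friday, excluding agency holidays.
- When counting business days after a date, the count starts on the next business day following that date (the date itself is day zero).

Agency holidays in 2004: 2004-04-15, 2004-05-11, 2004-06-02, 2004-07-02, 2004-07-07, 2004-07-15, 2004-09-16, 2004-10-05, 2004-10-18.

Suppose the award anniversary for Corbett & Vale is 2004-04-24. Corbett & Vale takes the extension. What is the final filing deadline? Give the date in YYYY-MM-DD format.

2004-08-16

3 months after 2004-04-24 is July 2004; that month ends on 2004-07-31.
Because 2004-07-31 is a Saturday, the deadline becomes 2004-08-02 (Monday).
Counting 10 further business days from 2004-08-02 reaches 2004-08-16.
2004-08-16 is a Monday and not a listed holiday, so it stands.
Deadline: 2004-08-16.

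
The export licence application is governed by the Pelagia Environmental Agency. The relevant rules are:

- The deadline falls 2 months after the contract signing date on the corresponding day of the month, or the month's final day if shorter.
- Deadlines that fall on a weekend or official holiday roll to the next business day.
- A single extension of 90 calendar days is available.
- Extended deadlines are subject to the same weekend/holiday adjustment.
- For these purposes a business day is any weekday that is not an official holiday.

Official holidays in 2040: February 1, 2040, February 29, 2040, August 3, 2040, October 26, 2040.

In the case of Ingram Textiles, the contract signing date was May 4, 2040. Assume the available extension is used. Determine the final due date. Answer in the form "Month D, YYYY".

October 2, 2040

2 months from May 4, 2040 is July 4, 2040.
Since July 4, 2040 is a Wednesday and not a holiday, the date is unchanged.
Add the 90 calendar-day extension to July 4, 2040: October 2, 2040.
October 2, 2040 is a Tuesday and not a listed holiday, so it stands.
Final deadline: October 2, 2040.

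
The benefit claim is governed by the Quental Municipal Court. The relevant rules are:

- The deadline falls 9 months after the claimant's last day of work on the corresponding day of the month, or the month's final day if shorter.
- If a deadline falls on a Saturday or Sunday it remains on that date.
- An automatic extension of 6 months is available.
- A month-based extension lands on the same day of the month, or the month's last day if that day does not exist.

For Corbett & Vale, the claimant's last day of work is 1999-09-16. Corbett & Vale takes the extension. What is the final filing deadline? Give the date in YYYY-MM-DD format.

9 months after 1999-09-16, on the same day of the month, is 2000-06-16.
2000-06-16 falls on a Friday. The rules make no weekend/holiday allowance, so it remains 2000-06-16.
The 6 months extension carries 2000-06-16 to 2000-12-16.
No adjustment is made for weekends or holidays, so 2000-12-16 stands.
Final deadline: 2000-12-16.

2000-12-16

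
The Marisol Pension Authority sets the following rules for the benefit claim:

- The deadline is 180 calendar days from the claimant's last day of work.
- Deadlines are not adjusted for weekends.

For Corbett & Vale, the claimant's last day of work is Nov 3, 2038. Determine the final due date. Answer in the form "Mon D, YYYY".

180 calendar days after Nov 3, 2038 is May 2, 2039.
No adjustment is made for weekends or holidays, so May 2, 2039 stands.
The final due date is May 2, 2039.

May 2, 2039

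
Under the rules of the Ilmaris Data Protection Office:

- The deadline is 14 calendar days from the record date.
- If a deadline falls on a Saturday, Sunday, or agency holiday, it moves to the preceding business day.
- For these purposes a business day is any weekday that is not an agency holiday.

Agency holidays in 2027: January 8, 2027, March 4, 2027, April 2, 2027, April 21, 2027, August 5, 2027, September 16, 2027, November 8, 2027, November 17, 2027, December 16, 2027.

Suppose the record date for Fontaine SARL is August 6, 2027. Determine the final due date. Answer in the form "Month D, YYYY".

From August 6, 2027, 14 calendar days later is August 20, 2027.
Since August 20, 2027 is a Friday and not a holiday, the date is unchanged.
Final deadline: August 20, 2027.

August 20, 2027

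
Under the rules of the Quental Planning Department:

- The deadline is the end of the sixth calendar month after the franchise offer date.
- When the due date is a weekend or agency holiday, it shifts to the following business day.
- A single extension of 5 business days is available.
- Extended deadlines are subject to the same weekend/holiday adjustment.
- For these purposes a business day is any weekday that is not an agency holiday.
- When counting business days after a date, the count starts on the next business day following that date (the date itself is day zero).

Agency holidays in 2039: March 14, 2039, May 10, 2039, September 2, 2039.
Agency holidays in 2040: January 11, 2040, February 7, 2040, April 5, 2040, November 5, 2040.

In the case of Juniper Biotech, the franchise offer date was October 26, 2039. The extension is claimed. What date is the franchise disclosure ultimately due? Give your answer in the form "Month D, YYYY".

May 7, 2040

6 months after October 26, 2039 is April 2040; that month ends on April 30, 2040.
April 30, 2040 is a Monday and not a listed holiday, so it stands.
Counting 5 further business days from April 30, 2040 reaches May 7, 2040.
Since May 7, 2040 is a Monday and not a holiday, the date is unchanged.
Deadline: May 7, 2040.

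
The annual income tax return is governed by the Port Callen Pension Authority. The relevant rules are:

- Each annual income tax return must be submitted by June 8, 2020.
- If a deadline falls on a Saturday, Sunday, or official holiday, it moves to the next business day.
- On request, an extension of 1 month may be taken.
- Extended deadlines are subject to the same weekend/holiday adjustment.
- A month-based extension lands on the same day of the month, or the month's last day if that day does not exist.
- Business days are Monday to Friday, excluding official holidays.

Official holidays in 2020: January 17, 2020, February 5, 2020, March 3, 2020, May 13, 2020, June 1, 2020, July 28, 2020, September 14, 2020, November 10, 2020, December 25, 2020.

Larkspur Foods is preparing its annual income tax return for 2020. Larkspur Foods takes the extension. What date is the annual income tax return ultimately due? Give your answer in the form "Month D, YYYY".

The stated deadline is June 8, 2020.
June 8, 2020 (Monday) is already a business day.
Add 1 month to June 8, 2020: July 8, 2020.
July 8, 2020 (Wednesday) is already a business day.
So the filing is due July 8, 2020.

July 8, 2020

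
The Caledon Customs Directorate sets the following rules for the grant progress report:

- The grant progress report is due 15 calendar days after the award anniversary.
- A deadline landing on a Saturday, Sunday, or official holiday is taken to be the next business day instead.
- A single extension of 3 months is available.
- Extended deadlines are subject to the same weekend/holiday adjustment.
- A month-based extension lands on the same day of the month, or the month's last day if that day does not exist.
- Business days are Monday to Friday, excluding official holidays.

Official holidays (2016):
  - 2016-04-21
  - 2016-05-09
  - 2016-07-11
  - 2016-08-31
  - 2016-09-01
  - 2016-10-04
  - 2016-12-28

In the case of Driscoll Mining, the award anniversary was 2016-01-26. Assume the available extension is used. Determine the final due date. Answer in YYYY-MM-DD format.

2016-05-10

Adding 15 calendar days to 2016-01-26 gives 2016-02-10.
2016-02-10 is a Wednesday and not a listed holiday, so it stands.
Applying the 3 months extension: 3 months after 2016-02-10 is 2016-05-10.
2016-05-10 (Tuesday) is already a business day.
The final due date is 2016-05-10.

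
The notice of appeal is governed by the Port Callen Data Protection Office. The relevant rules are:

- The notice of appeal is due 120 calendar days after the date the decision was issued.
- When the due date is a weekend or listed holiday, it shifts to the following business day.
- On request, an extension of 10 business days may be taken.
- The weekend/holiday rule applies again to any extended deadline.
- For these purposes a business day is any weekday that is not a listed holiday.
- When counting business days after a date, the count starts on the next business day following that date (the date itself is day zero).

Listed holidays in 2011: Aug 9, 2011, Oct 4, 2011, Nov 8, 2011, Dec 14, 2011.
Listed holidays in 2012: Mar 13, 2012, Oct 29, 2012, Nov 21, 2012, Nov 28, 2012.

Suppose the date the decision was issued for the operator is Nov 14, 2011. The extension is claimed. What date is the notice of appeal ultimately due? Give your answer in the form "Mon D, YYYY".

Mar 28, 2012

Trigger date Nov 14, 2011 + 120 calendar days = Mar 13, 2012.
Mar 13, 2012 is a listed holiday, so it moves to the next business day, Mar 14, 2012 (Wednesday).
Applying the 10-business-day extension: 10 business days after Mar 14, 2012 is Mar 28, 2012.
Mar 28, 2012 (Wednesday) is already a business day.
So the filing is due Mar 28, 2012.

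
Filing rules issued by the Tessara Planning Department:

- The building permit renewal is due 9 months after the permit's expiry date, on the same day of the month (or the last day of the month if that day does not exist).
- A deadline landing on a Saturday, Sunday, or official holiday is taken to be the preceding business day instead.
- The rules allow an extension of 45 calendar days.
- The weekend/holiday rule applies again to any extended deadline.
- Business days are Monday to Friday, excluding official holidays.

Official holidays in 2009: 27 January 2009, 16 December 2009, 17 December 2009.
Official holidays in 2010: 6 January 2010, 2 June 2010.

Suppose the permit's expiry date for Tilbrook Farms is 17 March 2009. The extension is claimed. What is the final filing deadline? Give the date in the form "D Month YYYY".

9 months from 17 March 2009 is 17 December 2009.
Because 17 December 2009 is a listed holiday, the deadline becomes 15 December 2009 (Tuesday).
Add the 45 calendar-day extension to 15 December 2009: 29 January 2010.
29 January 2010 falls on a Friday, which is a business day, so no adjustment is needed.
The final due date is 29 January 2010.

29 January 2010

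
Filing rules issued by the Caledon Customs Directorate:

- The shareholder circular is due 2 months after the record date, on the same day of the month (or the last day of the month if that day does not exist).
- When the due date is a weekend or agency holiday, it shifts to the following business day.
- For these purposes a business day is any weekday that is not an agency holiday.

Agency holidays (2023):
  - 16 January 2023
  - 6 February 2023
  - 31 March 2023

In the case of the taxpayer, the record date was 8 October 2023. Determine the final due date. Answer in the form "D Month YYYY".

2 months from 8 October 2023 is 8 December 2023.
8 December 2023 is a Friday and not a listed holiday, so it stands.
Deadline: 8 December 2023.

8 December 2023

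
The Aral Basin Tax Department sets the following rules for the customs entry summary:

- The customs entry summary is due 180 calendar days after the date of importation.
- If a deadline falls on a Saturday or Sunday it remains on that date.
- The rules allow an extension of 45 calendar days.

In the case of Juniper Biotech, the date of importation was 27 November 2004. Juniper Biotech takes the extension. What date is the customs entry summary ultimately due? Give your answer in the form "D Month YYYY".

10 July 2005

Trigger date 27 November 2004 + 180 calendar days = 26 May 2005.
26 May 2005 falls on a Thursday. The rules make no weekend/holiday allowance, so it remains 26 May 2005.
With the 45-day extension, 26 May 2005 becomes 10 July 2005.
No adjustment is made for weekends or holidays, so 10 July 2005 stands.
So the filing is due 10 July 2005.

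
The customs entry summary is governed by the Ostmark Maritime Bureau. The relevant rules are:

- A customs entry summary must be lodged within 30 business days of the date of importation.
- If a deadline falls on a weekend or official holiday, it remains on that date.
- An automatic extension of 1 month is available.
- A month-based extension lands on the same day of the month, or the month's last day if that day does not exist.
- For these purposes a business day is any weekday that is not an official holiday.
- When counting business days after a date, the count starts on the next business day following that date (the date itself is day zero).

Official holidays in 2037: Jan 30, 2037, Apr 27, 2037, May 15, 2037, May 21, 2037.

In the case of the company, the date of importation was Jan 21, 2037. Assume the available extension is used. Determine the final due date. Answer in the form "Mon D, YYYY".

Apr 5, 2037

Counting 30 business days after Jan 21, 2037 (skipping weekends and listed holidays) reaches Mar 5, 2037.
No adjustment is made for weekends or holidays, so Mar 5, 2037 stands.
The 1 month extension carries Mar 5, 2037 to Apr 5, 2037.
No adjustment is made for weekends or holidays, so Apr 5, 2037 stands.
Final deadline: Apr 5, 2037.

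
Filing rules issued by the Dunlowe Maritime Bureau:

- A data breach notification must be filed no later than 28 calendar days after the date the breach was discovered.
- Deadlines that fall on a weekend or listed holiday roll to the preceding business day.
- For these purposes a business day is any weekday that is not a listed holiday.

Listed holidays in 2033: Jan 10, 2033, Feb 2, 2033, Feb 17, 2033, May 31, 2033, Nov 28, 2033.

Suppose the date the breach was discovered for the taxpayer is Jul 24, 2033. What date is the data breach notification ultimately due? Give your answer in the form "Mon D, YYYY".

Aug 19, 2033

Adding 28 calendar days to Jul 24, 2033 gives Aug 21, 2033.
Because Aug 21, 2033 is a Sunday, the deadline becomes Aug 19, 2033 (Friday).
The final due date is Aug 19, 2033.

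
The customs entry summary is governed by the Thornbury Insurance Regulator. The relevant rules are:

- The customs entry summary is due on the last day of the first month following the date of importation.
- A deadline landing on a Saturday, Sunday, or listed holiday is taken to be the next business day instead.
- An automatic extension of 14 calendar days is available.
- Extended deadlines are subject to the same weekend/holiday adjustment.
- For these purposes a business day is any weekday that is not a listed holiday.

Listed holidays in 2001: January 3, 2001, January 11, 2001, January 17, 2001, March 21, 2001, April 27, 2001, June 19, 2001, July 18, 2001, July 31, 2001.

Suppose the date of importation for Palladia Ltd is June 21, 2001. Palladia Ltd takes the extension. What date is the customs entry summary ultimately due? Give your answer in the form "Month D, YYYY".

1 month after June 21, 2001 falls in July 2001; the last day of that month is July 31, 2001.
July 31, 2001 falls on a listed holiday. Rolling to the next business day gives August 1, 2001, a Wednesday.
Applying the 14-calendar-day extension: August 1, 2001 + 14 days = August 15, 2001.
August 15, 2001 falls on a Wednesday, which is a business day, so no adjustment is needed.
Final deadline: August 15, 2001.

August 15, 2001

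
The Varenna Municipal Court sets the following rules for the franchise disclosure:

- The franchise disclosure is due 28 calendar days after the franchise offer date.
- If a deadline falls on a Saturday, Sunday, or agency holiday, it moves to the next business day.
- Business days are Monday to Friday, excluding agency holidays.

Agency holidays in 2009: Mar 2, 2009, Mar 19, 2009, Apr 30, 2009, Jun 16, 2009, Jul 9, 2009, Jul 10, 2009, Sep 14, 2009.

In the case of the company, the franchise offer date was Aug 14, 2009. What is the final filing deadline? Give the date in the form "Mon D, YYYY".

Trigger date Aug 14, 2009 + 28 calendar days = Sep 11, 2009.
Sep 11, 2009 is a Friday and not a listed holiday, so it stands.
The final due date is Sep 11, 2009.

Sep 11, 2009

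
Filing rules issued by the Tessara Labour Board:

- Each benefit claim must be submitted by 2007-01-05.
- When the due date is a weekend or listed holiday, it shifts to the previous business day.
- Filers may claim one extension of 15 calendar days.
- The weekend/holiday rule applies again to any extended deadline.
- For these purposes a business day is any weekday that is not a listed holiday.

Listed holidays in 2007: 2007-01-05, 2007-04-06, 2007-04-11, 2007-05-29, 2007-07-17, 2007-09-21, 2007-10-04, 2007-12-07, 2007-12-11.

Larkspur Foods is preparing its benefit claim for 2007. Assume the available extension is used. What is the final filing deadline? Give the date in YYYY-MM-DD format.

Start from the fixed due date, 2007-01-05.
2007-01-05 is a listed holiday; the preceding business day is 2007-01-04 (Thursday).
Applying the 15-calendar-day extension: 2007-01-04 + 15 days = 2007-01-19.
2007-01-19 (Friday) is already a business day.
Deadline: 2007-01-19.

2007-01-19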